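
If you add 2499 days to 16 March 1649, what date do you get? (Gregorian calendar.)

January 18, 1656

+365 (one year) → Mar 16, 1650 (2134 left).
+365 (one year) → Mar 16, 1651 (1769 left).
+366 (one year; includes Feb 29, 1652) → Mar 16, 1652 (1403 left).
+365 (one year) → Mar 16, 1653 (1038 left).
+365 (one year) → Mar 16, 1654 (673 left).
+365 (one year) → Mar 16, 1655 (308 left).
Mar has 31 days: +16 → Apr 1, 1655 (292 left).
Apr has 30 days: +30 → May 1, 1655 (262 left).
May has 31 days: +31 → Jun 1, 1655 (231 left).
Jun has 30 days: +30 → Jul 1, 1655 (201 left).
Jul has 31 days: +31 → Aug 1, 1655 (170 left).
Aug has 31 days: +31 → Sep 1, 1655 (139 left).
Sep has 30 days: +30 → Oct 1, 1655 (109 left).
Oct has 31 days: +31 → Nov 1, 1655 (78 left).
Nov has 30 days: +30 → Dec 1, 1655 (48 left).
Dec has 31 days: +31 → Jan 1, 1656 (17 left).
+17 → Jan 18, 1656.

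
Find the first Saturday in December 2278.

December 7, 2278

December 1, 2278 is a Sunday.
The first Saturday is therefore December 7 (6 days later).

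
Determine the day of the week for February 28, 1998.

Doomsday rule: the anchor day for the 1900s is Wednesday. For year 98: 98÷12 = 8 r 2, and 2÷4 = 0, so 8+2+0 = 10.
Wednesday + 10 ≡ Saturday — that's 1998's doomsday.
In February the doomsday date is Feb 28 (1998 is not a leap year).
Feb 28 is the doomsday itself: Saturday.

Saturday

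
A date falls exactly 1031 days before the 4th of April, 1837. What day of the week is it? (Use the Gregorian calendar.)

Apr 4, 1837 is a Tuesday.
1031 mod 7 = 2, so 1031 days before a Tuesday is Tuesday − 2 = Sunday.

Sunday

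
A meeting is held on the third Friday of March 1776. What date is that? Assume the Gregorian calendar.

March 1, 1776 is a Friday.
The first Friday is therefore March 1 (same day).
The third Friday is 1 + 2×7 = March 15.

March 15, 1776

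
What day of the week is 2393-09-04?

Doomsday rule: the anchor day for the 2300s is Wednesday. For year 93: 93÷12 = 7 r 9, and 9÷4 = 2, so 7+9+2 = 18.
Wednesday + 18 ≡ Sunday — that's 2393's doomsday.
In September the doomsday date is Sep 5.
Sep 4 is 1 day before Sep 5; 1 mod 7 = 1, so Sunday − 1 = Saturday.

Saturday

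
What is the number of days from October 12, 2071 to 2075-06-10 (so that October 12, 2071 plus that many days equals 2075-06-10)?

Oct 12, 2071 → Oct 12, 2072: 366 days (Feb 29, 2072 is in that span).
Oct 12, 2072 → Oct 12, 2073: 365 days.
Oct 12, 2073 → Oct 12, 2074: 365 days.
Oct 12, 2074 → Nov 12, 2074: 31 days (October has 31).
Nov 12, 2074 → Dec 12, 2074: 30 days (November has 30).
Dec 12, 2074 → Jan 12, 2075: 31 days (December has 31).
Jan 12, 2075 → Feb 12, 2075: 31 days (January has 31).
Feb 12, 2075 → Mar 12, 2075: 28 days (February has 28).
Mar 12, 2075 → Apr 12, 2075: 31 days (March has 31).
Apr 12, 2075 → May 12, 2075: 30 days (April has 30).
May 12, 2075 → Jun 10, 2075: 29 days.
Total: 1337 days.

1337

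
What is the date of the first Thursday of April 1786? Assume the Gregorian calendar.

April 1, 1786 is a Saturday.
The first Thursday is therefore April 6 (5 days later).

April 6, 1786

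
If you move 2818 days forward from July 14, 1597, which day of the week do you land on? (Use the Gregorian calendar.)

Friday

Jul 14, 1597 is a Monday.
2818 mod 7 = 4, so 2818 days after a Monday is Monday + 4 = Friday.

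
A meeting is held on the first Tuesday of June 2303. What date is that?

June 1, 2303 is a Monday.
The first Tuesday is therefore June 2 (1 days later).

June 2, 2303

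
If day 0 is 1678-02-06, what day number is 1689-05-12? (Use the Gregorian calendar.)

4113

Feb 6, 1678 → Feb 6, 1679: 365 days.
Feb 6, 1679 → Feb 6, 1680: 365 days.
Feb 6, 1680 → Feb 6, 1681: 366 days (Feb 29, 1680 is in that span).
Feb 6, 1681 → Feb 6, 1682: 365 days.
Feb 6, 1682 → Feb 6, 1683: 365 days.
Feb 6, 1683 → Feb 6, 1684: 365 days.
Feb 6, 1684 → Feb 6, 1685: 366 days (Feb 29, 1684 is in that span).
Feb 6, 1685 → Feb 6, 1686: 365 days.
Feb 6, 1686 → Feb 6, 1687: 365 days.
Feb 6, 1687 → Feb 6, 1688: 365 days.
Feb 6, 1688 → Feb 6, 1689: 366 days (Feb 29, 1688 is in that span).
Feb 6, 1689 → Mar 6, 1689: 28 days (February has 28).
Mar 6, 1689 → Apr 6, 1689: 31 days (March has 31).
Apr 6, 1689 → May 6, 1689: 30 days (April has 30).
May 6, 1689 → May 12, 1689: 6 days.
Total: 4113 days.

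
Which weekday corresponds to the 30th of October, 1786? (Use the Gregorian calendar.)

Doomsday rule: the anchor day for the 1700s is Sunday. For year 86: 86÷12 = 7 r 2, and 2÷4 = 0, so 7+2+0 = 9.
Sunday + 9 ≡ Tuesday — that's 1786's doomsday.
In October the doomsday date is Oct 10.
Oct 30 is 20 days after Oct 10; 20 mod 7 = 6, so Tuesday + 6 = Monday.

Monday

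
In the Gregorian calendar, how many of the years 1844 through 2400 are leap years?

136

Multiples of 4 in [1844,2400]: 140.
Of those, multiples of 100: 6 (not leap unless ÷400).
Multiples of 400: 2.
Leap years = 140 − 6 + 2 = 136.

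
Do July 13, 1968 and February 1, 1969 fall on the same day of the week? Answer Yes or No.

Yes

From Jul 13, 1968 to Feb 1, 1969 is 203 days.
203 mod 7 = 0, so they are the same weekday.
(Jul 13, 1968 is a Saturday; Feb 1, 1969 is a Saturday.)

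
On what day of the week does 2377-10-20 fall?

Thursday

Doomsday rule: the anchor day for the 2300s is Wednesday. For year 77: 77÷12 = 6 r 5, and 5÷4 = 1, so 6+5+1 = 12.
Wednesday + 12 ≡ Monday — that's 2377's doomsday.
In October the doomsday date is Oct 10.
Oct 20 is 10 days after Oct 10; 10 mod 7 = 3, so Monday + 3 = Thursday.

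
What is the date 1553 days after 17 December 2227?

+366 (one year; includes Feb 29, 2228) → Dec 17, 2228 (1187 left).
+365 (one year) → Dec 17, 2229 (822 left).
+365 (one year) → Dec 17, 2230 (457 left).
+365 (one year) → Dec 17, 2231 (92 left).
Dec has 31 days: +15 → Jan 1, 2232 (77 left).
Jan has 31 days: +31 → Feb 1, 2232 (46 left).
Feb has 29 days: +29 → Mar 1, 2232 (17 left).
+17 → Mar 18, 2232.

March 18, 2232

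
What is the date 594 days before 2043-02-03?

June 19, 2041

−365 (one year) → Feb 3, 2042 (229 left).
−3 → Jan 31, 2042 (end of Jan, 31 days; 226 left).
−31 → Dec 31, 2041 (end of Dec, 31 days; 195 left).
−31 → Nov 30, 2041 (end of Nov, 30 days; 164 left).
−30 → Oct 31, 2041 (end of Oct, 31 days; 134 left).
−31 → Sep 30, 2041 (end of Sep, 30 days; 103 left).
−30 → Aug 31, 2041 (end of Aug, 31 days; 73 left).
−31 → Jul 31, 2041 (end of Jul, 31 days; 42 left).
−31 → Jun 30, 2041 (end of Jun, 30 days; 11 left).
−11 → Jun 19, 2041.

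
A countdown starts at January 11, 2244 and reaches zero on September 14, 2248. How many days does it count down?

Jan 11, 2244 → Jan 11, 2245: 366 days (Feb 29, 2244 is in that span).
Jan 11, 2245 → Jan 11, 2246: 365 days.
Jan 11, 2246 → Jan 11, 2247: 365 days.
Jan 11, 2247 → Jan 11, 2248: 365 days.
Jan 11, 2248 → Feb 11, 2248: 31 days (January has 31).
Feb 11, 2248 → Mar 11, 2248: 29 days (February has 29).
Mar 11, 2248 → Apr 11, 2248: 31 days (March has 31).
Apr 11, 2248 → May 11, 2248: 30 days (April has 30).
May 11, 2248 → Jun 11, 2248: 31 days (May has 31).
Jun 11, 2248 → Jul 11, 2248: 30 days (June has 30).
Jul 11, 2248 → Aug 11, 2248: 31 days (July has 31).
Aug 11, 2248 → Sep 11, 2248: 31 days (August has 31).
Sep 11, 2248 → Sep 14, 2248: 3 days.
Total: 1708 days.

1708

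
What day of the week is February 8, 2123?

Doomsday rule: the anchor day for the 2100s is Sunday. For year 23: 23÷12 = 1 r 11, and 11÷4 = 2, so 1+11+2 = 14.
Sunday + 14 ≡ Sunday — that's 2123's doomsday.
In February the doomsday date is Feb 28 (2123 is not a leap year).
Feb 8 is 20 days before Feb 28; 20 mod 7 = 6, so Sunday − 6 = Monday.

Monday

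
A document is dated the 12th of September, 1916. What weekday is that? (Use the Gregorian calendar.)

Tuesday

January 1, 1916 is a Saturday.
Jan 1, 1916 → Feb 1, 1916: 31 days (January has 31).
Feb 1, 1916 → Mar 1, 1916: 29 days (February has 29).
Mar 1, 1916 → Apr 1, 1916: 31 days (March has 31).
Apr 1, 1916 → May 1, 1916: 30 days (April has 30).
May 1, 1916 → Jun 1, 1916: 31 days (May has 31).
Jun 1, 1916 → Jul 1, 1916: 30 days (June has 30).
Jul 1, 1916 → Aug 1, 1916: 31 days (July has 31).
Aug 1, 1916 → Sep 1, 1916: 31 days (August has 31).
Sep 1, 1916 → Sep 12, 1916: 11 days.
Total: 255 days.
255 mod 7 = 3, so Saturday + 3 = Tuesday.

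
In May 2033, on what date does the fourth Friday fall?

May 27, 2033

May 1, 2033 is a Sunday.
The first Friday is therefore May 6 (5 days later).
The fourth Friday is 6 + 3×7 = May 27.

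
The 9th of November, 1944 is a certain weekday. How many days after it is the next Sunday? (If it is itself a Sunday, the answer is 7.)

3

Nov 9, 1944 is a Thursday.
From Thursday to the next Sunday is 3 days.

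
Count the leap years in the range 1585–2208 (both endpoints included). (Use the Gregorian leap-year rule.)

Multiples of 4 in [1585,2208]: 156.
Of those, multiples of 100: 7 (not leap unless ÷400).
Multiples of 400: 2.
Leap years = 156 − 7 + 2 = 151.

151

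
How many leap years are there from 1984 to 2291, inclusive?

75

Multiples of 4 in [1984,2291]: 77.
Of those, multiples of 100: 3 (not leap unless ÷400).
Multiples of 400: 1.
Leap years = 77 − 3 + 1 = 75.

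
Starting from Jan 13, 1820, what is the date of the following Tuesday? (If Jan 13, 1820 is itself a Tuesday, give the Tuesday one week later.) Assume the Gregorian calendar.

January 18, 1820

Jan 13, 1820 is a Thursday.
From Thursday to the next Tuesday is 5 days.
Jan 13, 1820 + 5 = Jan 18, 1820.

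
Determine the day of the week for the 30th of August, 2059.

Saturday

Doomsday rule: the anchor day for the 2000s is Tuesday. For year 59: 59÷12 = 4 r 11, and 11÷4 = 2, so 4+11+2 = 17.
Tuesday + 17 ≡ Friday — that's 2059's doomsday.
In August the doomsday date is Aug 8.
Aug 30 is 22 days after Aug 8; 22 mod 7 = 1, so Friday + 1 = Saturday.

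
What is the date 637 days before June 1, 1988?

September 3, 1986

−366 (one year; includes Feb 29, 1988) → Jun 1, 1987 (271 left).
−1 → May 31, 1987 (end of May, 31 days; 270 left).
−31 → Apr 30, 1987 (end of Apr, 30 days; 239 left).
−30 → Mar 31, 1987 (end of Mar, 31 days; 209 left).
−31 → Feb 28, 1987 (end of Feb, 28 days; 178 left).
−28 → Jan 31, 1987 (end of Jan, 31 days; 150 left).
−31 → Dec 31, 1986 (end of Dec, 31 days; 119 left).
−31 → Nov 30, 1986 (end of Nov, 30 days; 88 left).
−30 → Oct 31, 1986 (end of Oct, 31 days; 58 left).
−31 → Sep 30, 1986 (end of Sep, 30 days; 27 left).
−27 → Sep 3, 1986.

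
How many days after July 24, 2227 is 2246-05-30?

Jul 24, 2227 → Jul 24, 2228: 366 days (Feb 29, 2228 is in that span).
Jul 24, 2228 → Jul 24, 2229: 365 days.
Jul 24, 2229 → Jul 24, 2230: 365 days.
Jul 24, 2230 → Jul 24, 2231: 365 days.
Jul 24, 2231 → Jul 24, 2232: 366 days (Feb 29, 2232 is in that span).
Jul 24, 2232 → Jul 24, 2233: 365 days.
Jul 24, 2233 → Jul 24, 2234: 365 days.
Jul 24, 2234 → Jul 24, 2235: 365 days.
Jul 24, 2235 → Jul 24, 2236: 366 days (Feb 29, 2236 is in that span).
Jul 24, 2236 → Jul 24, 2237: 365 days.
Jul 24, 2237 → Jul 24, 2238: 365 days.
Jul 24, 2238 → Jul 24, 2239: 365 days.
Jul 24, 2239 → Jul 24, 2240: 366 days (Feb 29, 2240 is in that span).
Jul 24, 2240 → Jul 24, 2241: 365 days.
Jul 24, 2241 → Jul 24, 2242: 365 days.
Jul 24, 2242 → Jul 24, 2243: 365 days.
Jul 24, 2243 → Jul 24, 2244: 366 days (Feb 29, 2244 is in that span).
Jul 24, 2244 → Jul 24, 2245: 365 days.
Jul 24, 2245 → Aug 24, 2245: 31 days (July has 31).
Aug 24, 2245 → Sep 24, 2245: 31 days (August has 31).
Sep 24, 2245 → Oct 24, 2245: 30 days (September has 30).
Oct 24, 2245 → Nov 24, 2245: 31 days (October has 31).
Nov 24, 2245 → Dec 24, 2245: 30 days (November has 30).
Dec 24, 2245 → Jan 24, 2246: 31 days (December has 31).
Jan 24, 2246 → Feb 24, 2246: 31 days (January has 31).
Feb 24, 2246 → Mar 24, 2246: 28 days (February has 28).
Mar 24, 2246 → Apr 24, 2246: 31 days (March has 31).
Apr 24, 2246 → May 24, 2246: 30 days (April has 30).
May 24, 2246 → May 30, 2246: 6 days.
Total: 6885 days.

6885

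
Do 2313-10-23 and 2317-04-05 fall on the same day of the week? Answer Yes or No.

Yes

From Oct 23, 2313 to Apr 5, 2317 is 1260 days.
1260 mod 7 = 0, so they are the same weekday.
(Oct 23, 2313 is a Thursday; Apr 5, 2317 is a Thursday.)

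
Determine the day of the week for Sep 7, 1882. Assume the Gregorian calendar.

Thursday

Doomsday rule: the anchor day for the 1800s is Friday. For year 82: 82÷12 = 6 r 10, and 10÷4 = 2, so 6+10+2 = 18.
Friday + 18 ≡ Tuesday — that's 1882's doomsday.
In September the doomsday date is Sep 5.
Sep 7 is 2 days after Sep 5; 2 mod 7 = 2, so Tuesday + 2 = Thursday.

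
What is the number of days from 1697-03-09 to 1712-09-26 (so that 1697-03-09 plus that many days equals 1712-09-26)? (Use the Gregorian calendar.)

Mar 9, 1697 → Mar 9, 1698: 365 days.
Mar 9, 1698 → Mar 9, 1699: 365 days.
Mar 9, 1699 → Mar 9, 1700: 365 days.
Mar 9, 1700 → Mar 9, 1701: 365 days.
Mar 9, 1701 → Mar 9, 1702: 365 days.
Mar 9, 1702 → Mar 9, 1703: 365 days.
Mar 9, 1703 → Mar 9, 1704: 366 days (Feb 29, 1704 is in that span).
Mar 9, 1704 → Mar 9, 1705: 365 days.
Mar 9, 1705 → Mar 9, 1706: 365 days.
Mar 9, 1706 → Mar 9, 1707: 365 days.
Mar 9, 1707 → Mar 9, 1708: 366 days (Feb 29, 1708 is in that span).
Mar 9, 1708 → Mar 9, 1709: 365 days.
Mar 9, 1709 → Mar 9, 1710: 365 days.
Mar 9, 1710 → Mar 9, 1711: 365 days.
Mar 9, 1711 → Mar 9, 1712: 366 days (Feb 29, 1712 is in that span).
Mar 9, 1712 → Apr 9, 1712: 31 days (March has 31).
Apr 9, 1712 → May 9, 1712: 30 days (April has 30).
May 9, 1712 → Jun 9, 1712: 31 days (May has 31).
Jun 9, 1712 → Jul 9, 1712: 30 days (June has 30).
Jul 9, 1712 → Aug 9, 1712: 31 days (July has 31).
Aug 9, 1712 → Sep 9, 1712: 31 days (August has 31).
Sep 9, 1712 → Sep 26, 1712: 17 days.
Total: 5679 days.

5679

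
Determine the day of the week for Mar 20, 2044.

Sunday

Doomsday rule: the anchor day for the 2000s is Tuesday. For year 44: 44÷12 = 3 r 8, and 8÷4 = 2, so 3+8+2 = 13.
Tuesday + 13 ≡ Monday — that's 2044's doomsday.
In March the doomsday date is Mar 14.
Mar 20 is 6 days after Mar 14; 6 mod 7 = 6, so Monday + 6 = Sunday.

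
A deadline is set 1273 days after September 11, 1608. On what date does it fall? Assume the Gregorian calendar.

March 7, 1612

+365 (one year) → Sep 11, 1609 (908 left).
+365 (one year) → Sep 11, 1610 (543 left).
+365 (one year) → Sep 11, 1611 (178 left).
Sep has 30 days: +20 → Oct 1, 1611 (158 left).
Oct has 31 days: +31 → Nov 1, 1611 (127 left).
Nov has 30 days: +30 → Dec 1, 1611 (97 left).
Dec has 31 days: +31 → Jan 1, 1612 (66 left).
Jan has 31 days: +31 → Feb 1, 1612 (35 left).
Feb has 29 days: +29 → Mar 1, 1612 (6 left).
+6 → Mar 7, 1612.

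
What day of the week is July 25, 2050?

Monday

January 1, 2050 is a Saturday.
Jan 1, 2050 → Feb 1, 2050: 31 days (January has 31).
Feb 1, 2050 → Mar 1, 2050: 28 days (February has 28).
Mar 1, 2050 → Apr 1, 2050: 31 days (March has 31).
Apr 1, 2050 → May 1, 2050: 30 days (April has 30).
May 1, 2050 → Jun 1, 2050: 31 days (May has 31).
Jun 1, 2050 → Jul 1, 2050: 30 days (June has 30).
Jul 1, 2050 → Jul 25, 2050: 24 days.
Total: 205 days.
205 mod 7 = 2, so Saturday + 2 = Monday.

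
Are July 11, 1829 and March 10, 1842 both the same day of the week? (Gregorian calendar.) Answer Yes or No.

No

From Jul 11, 1829 to Mar 10, 1842 is 4625 days.
4625 mod 7 = 5, so they are different weekdays.
(Jul 11, 1829 is a Saturday; Mar 10, 1842 is a Thursday.)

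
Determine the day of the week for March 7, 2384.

Wednesday

Doomsday rule: the anchor day for the 2300s is Wednesday. For year 84: 84÷12 = 7 r 0, and 0÷4 = 0, so 7+0+0 = 7.
Wednesday + 7 ≡ Wednesday — that's 2384's doomsday.
In March the doomsday date is Mar 14.
Mar 7 is 7 days before Mar 14; 7 mod 7 = 0, so Wednesday − 0 = Wednesday.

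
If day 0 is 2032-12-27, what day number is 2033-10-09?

Dec 27, 2032 → Jan 27, 2033: 31 days (December has 31).
Jan 27, 2033 → Feb 27, 2033: 31 days (January has 31).
Feb 27, 2033 → Mar 27, 2033: 28 days (February has 28).
Mar 27, 2033 → Apr 27, 2033: 31 days (March has 31).
Apr 27, 2033 → May 27, 2033: 30 days (April has 30).
May 27, 2033 → Jun 27, 2033: 31 days (May has 31).
Jun 27, 2033 → Jul 27, 2033: 30 days (June has 30).
Jul 27, 2033 → Aug 27, 2033: 31 days (July has 31).
Aug 27, 2033 → Sep 27, 2033: 31 days (August has 31).
Sep 27, 2033 → Oct 9, 2033: 12 days.
Total: 286 days.

286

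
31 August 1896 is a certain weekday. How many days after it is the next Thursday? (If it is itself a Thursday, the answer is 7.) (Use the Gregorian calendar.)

Aug 31, 1896 is a Monday.
From Monday to the next Thursday is 3 days.

3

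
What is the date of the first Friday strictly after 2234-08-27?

Aug 27, 2234 is a Wednesday.
From Wednesday to the next Friday is 2 days.
Aug 27, 2234 + 2 = Aug 29, 2234.

August 29, 2234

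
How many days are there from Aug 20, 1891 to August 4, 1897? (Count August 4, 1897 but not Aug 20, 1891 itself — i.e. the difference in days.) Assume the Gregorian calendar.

2176

Aug 20, 1891 → Aug 20, 1892: 366 days (Feb 29, 1892 is in that span).
Aug 20, 1892 → Aug 20, 1893: 365 days.
Aug 20, 1893 → Aug 20, 1894: 365 days.
Aug 20, 1894 → Aug 20, 1895: 365 days.
Aug 20, 1895 → Aug 20, 1896: 366 days (Feb 29, 1896 is in that span).
Aug 20, 1896 → Sep 20, 1896: 31 days (August has 31).
Sep 20, 1896 → Oct 20, 1896: 30 days (September has 30).
Oct 20, 1896 → Nov 20, 1896: 31 days (October has 31).
Nov 20, 1896 → Dec 20, 1896: 30 days (November has 30).
Dec 20, 1896 → Jan 20, 1897: 31 days (December has 31).
Jan 20, 1897 → Feb 20, 1897: 31 days (January has 31).
Feb 20, 1897 → Mar 20, 1897: 28 days (February has 28).
Mar 20, 1897 → Apr 20, 1897: 31 days (March has 31).
Apr 20, 1897 → May 20, 1897: 30 days (April has 30).
May 20, 1897 → Jun 20, 1897: 31 days (May has 31).
Jun 20, 1897 → Jul 20, 1897: 30 days (June has 30).
Jul 20, 1897 → Aug 4, 1897: 15 days.
Total: 2176 days.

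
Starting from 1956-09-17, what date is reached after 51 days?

November 7, 1956

Sep has 30 days: +14 → Oct 1, 1956 (37 left).
Oct has 31 days: +31 → Nov 1, 1956 (6 left).
+6 → Nov 7, 1956.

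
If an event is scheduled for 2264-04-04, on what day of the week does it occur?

Doomsday rule: the anchor day for the 2200s is Friday. For year 64: 64÷12 = 5 r 4, and 4÷4 = 1, so 5+4+1 = 10.
Friday + 10 ≡ Monday — that's 2264's doomsday.
In April the doomsday date is Apr 4.
Apr 4 is the doomsday itself: Monday.

Monday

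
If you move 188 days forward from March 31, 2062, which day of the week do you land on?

Thursday

First find the weekday of Mar 31, 2062. Doomsday rule: the anchor day for the 2000s is Tuesday. For year 62: 62÷12 = 5 r 2, and 2÷4 = 0, so 5+2+0 = 7.
Tuesday + 7 ≡ Tuesday — that's 2062's doomsday.
In March the doomsday date is Mar 14.
Mar 31 is 17 days after Mar 14; 17 mod 7 = 3, so Tuesday + 3 = Friday.
188 mod 7 = 6, so 188 days after a Friday is Friday + 6 = Thursday.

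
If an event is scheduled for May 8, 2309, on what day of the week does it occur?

Doomsday rule: the anchor day for the 2300s is Wednesday. For year 09: 9÷12 = 0 r 9, and 9÷4 = 2, so 0+9+2 = 11.
Wednesday + 11 ≡ Sunday — that's 2309's doomsday.
In May the doomsday date is May 9.
May 8 is 1 day before May 9; 1 mod 7 = 1, so Sunday − 1 = Saturday.

Saturday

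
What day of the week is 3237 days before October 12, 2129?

Sunday

Oct 12, 2129 is a Wednesday.
3237 mod 7 = 3, so 3237 days before a Wednesday is Wednesday − 3 = Sunday.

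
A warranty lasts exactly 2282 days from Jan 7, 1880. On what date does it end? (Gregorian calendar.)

April 7, 1886

+366 (one year; includes Feb 29, 1880) → Jan 7, 1881 (1916 left).
+365 (one year) → Jan 7, 1882 (1551 left).
+365 (one year) → Jan 7, 1883 (1186 left).
+365 (one year) → Jan 7, 1884 (821 left).
+366 (one year; includes Feb 29, 1884) → Jan 7, 1885 (455 left).
+365 (one year) → Jan 7, 1886 (90 left).
Jan has 31 days: +25 → Feb 1, 1886 (65 left).
Feb has 28 days: +28 → Mar 1, 1886 (37 left).
Mar has 31 days: +31 → Apr 1, 1886 (6 left).
+6 → Apr 7, 1886.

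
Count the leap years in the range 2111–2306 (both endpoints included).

47

Multiples of 4 in [2111,2306]: 49.
Of those, multiples of 100: 2 (not leap unless ÷400).
Multiples of 400: 0.
Leap years = 49 − 2 + 0 = 47.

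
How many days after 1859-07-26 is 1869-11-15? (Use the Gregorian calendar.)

Jul 26, 1859 → Jul 26, 1860: 366 days (Feb 29, 1860 is in that span).
Jul 26, 1860 → Jul 26, 1861: 365 days.
Jul 26, 1861 → Jul 26, 1862: 365 days.
Jul 26, 1862 → Jul 26, 1863: 365 days.
Jul 26, 1863 → Jul 26, 1864: 366 days (Feb 29, 1864 is in that span).
Jul 26, 1864 → Jul 26, 1865: 365 days.
Jul 26, 1865 → Jul 26, 1866: 365 days.
Jul 26, 1866 → Jul 26, 1867: 365 days.
Jul 26, 1867 → Jul 26, 1868: 366 days (Feb 29, 1868 is in that span).
Jul 26, 1868 → Jul 26, 1869: 365 days.
Jul 26, 1869 → Aug 26, 1869: 31 days (July has 31).
Aug 26, 1869 → Sep 26, 1869: 31 days (August has 31).
Sep 26, 1869 → Oct 26, 1869: 30 days (September has 30).
Oct 26, 1869 → Nov 15, 1869: 20 days.
Total: 3765 days.

3765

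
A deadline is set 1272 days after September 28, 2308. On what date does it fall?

March 23, 2312

+365 (one year) → Sep 28, 2309 (907 left).
+365 (one year) → Sep 28, 2310 (542 left).
+365 (one year) → Sep 28, 2311 (177 left).
Sep has 30 days: +3 → Oct 1, 2311 (174 left).
Oct has 31 days: +31 → Nov 1, 2311 (143 left).
Nov has 30 days: +30 → Dec 1, 2311 (113 left).
Dec has 31 days: +31 → Jan 1, 2312 (82 left).
Jan has 31 days: +31 → Feb 1, 2312 (51 left).
Feb has 29 days: +29 → Mar 1, 2312 (22 left).
+22 → Mar 23, 2312.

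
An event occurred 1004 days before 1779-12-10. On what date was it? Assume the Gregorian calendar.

March 11, 1777

−365 (one year) → Dec 10, 1778 (639 left).
−365 (one year) → Dec 10, 1777 (274 left).
−10 → Nov 30, 1777 (end of Nov, 30 days; 264 left).
−30 → Oct 31, 1777 (end of Oct, 31 days; 234 left).
−31 → Sep 30, 1777 (end of Sep, 30 days; 203 left).
−30 → Aug 31, 1777 (end of Aug, 31 days; 173 left).
−31 → Jul 31, 1777 (end of Jul, 31 days; 142 left).
−31 → Jun 30, 1777 (end of Jun, 30 days; 111 left).
−30 → May 31, 1777 (end of May, 31 days; 81 left).
−31 → Apr 30, 1777 (end of Apr, 30 days; 50 left).
−30 → Mar 31, 1777 (end of Mar, 31 days; 20 left).
−20 → Mar 11, 1777.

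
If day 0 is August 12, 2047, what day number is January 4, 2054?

2337

Aug 12, 2047 → Aug 12, 2048: 366 days (Feb 29, 2048 is in that span).
Aug 12, 2048 → Aug 12, 2049: 365 days.
Aug 12, 2049 → Aug 12, 2050: 365 days.
Aug 12, 2050 → Aug 12, 2051: 365 days.
Aug 12, 2051 → Aug 12, 2052: 366 days (Feb 29, 2052 is in that span).
Aug 12, 2052 → Aug 12, 2053: 365 days.
Aug 12, 2053 → Sep 12, 2053: 31 days (August has 31).
Sep 12, 2053 → Oct 12, 2053: 30 days (September has 30).
Oct 12, 2053 → Nov 12, 2053: 31 days (October has 31).
Nov 12, 2053 → Dec 12, 2053: 30 days (November has 30).
Dec 12, 2053 → Jan 4, 2054: 23 days.
Total: 2337 days.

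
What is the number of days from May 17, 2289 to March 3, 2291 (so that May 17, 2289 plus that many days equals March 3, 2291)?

May 17, 2289 → May 17, 2290: 365 days.
May 17, 2290 → Jun 17, 2290: 31 days (May has 31).
Jun 17, 2290 → Jul 17, 2290: 30 days (June has 30).
Jul 17, 2290 → Aug 17, 2290: 31 days (July has 31).
Aug 17, 2290 → Sep 17, 2290: 31 days (August has 31).
Sep 17, 2290 → Oct 17, 2290: 30 days (September has 30).
Oct 17, 2290 → Nov 17, 2290: 31 days (October has 31).
Nov 17, 2290 → Dec 17, 2290: 30 days (November has 30).
Dec 17, 2290 → Jan 17, 2291: 31 days (December has 31).
Jan 17, 2291 → Feb 17, 2291: 31 days (January has 31).
Feb 17, 2291 → Mar 3, 2291: 14 days.
Total: 655 days.

655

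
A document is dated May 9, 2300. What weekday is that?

Wednesday

Doomsday rule: the anchor day for the 2300s is Wednesday. For year 00: 0÷12 = 0 r 0, and 0÷4 = 0, so 0+0+0 = 0.
Wednesday + 0 ≡ Wednesday — that's 2300's doomsday.
In May the doomsday date is May 9.
May 9 is the doomsday itself: Wednesday.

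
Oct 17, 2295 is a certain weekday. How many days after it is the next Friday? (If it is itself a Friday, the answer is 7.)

Oct 17, 2295 is a Thursday.
From Thursday to the next Friday is 1 day.

1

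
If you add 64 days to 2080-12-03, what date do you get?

Dec has 31 days: +29 → Jan 1, 2081 (35 left).
Jan has 31 days: +31 → Feb 1, 2081 (4 left).
+4 → Feb 5, 2081.

February 5, 2081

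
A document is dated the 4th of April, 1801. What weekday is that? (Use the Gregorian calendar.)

Saturday

Doomsday rule: the anchor day for the 1800s is Friday. For year 01: 1÷12 = 0 r 1, and 1÷4 = 0, so 0+1+0 = 1.
Friday + 1 ≡ Saturday — that's 1801's doomsday.
In April the doomsday date is Apr 4.
Apr 4 is the doomsday itself: Saturday.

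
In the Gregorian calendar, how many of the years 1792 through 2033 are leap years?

Multiples of 4 in [1792,2033]: 61.
Of those, multiples of 100: 3 (not leap unless ÷400).
Multiples of 400: 1.
Leap years = 61 − 3 + 1 = 59.

59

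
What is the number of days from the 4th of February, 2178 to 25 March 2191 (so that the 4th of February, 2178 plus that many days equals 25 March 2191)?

4797

Feb 4, 2178 → Feb 4, 2179: 365 days.
Feb 4, 2179 → Feb 4, 2180: 365 days.
Feb 4, 2180 → Feb 4, 2181: 366 days (Feb 29, 2180 is in that span).
Feb 4, 2181 → Feb 4, 2182: 365 days.
Feb 4, 2182 → Feb 4, 2183: 365 days.
Feb 4, 2183 → Feb 4, 2184: 365 days.
Feb 4, 2184 → Feb 4, 2185: 366 days (Feb 29, 2184 is in that span).
Feb 4, 2185 → Feb 4, 2186: 365 days.
Feb 4, 2186 → Feb 4, 2187: 365 days.
Feb 4, 2187 → Feb 4, 2188: 365 days.
Feb 4, 2188 → Feb 4, 2189: 366 days (Feb 29, 2188 is in that span).
Feb 4, 2189 → Feb 4, 2190: 365 days.
Feb 4, 2190 → Feb 4, 2191: 365 days.
Feb 4, 2191 → Mar 4, 2191: 28 days (February has 28).
Mar 4, 2191 → Mar 25, 2191: 21 days.
Total: 4797 days.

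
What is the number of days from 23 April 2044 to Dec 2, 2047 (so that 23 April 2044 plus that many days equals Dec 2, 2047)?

1318

Apr 23, 2044 → Apr 23, 2045: 365 days.
Apr 23, 2045 → Apr 23, 2046: 365 days.
Apr 23, 2046 → Apr 23, 2047: 365 days.
Apr 23, 2047 → May 23, 2047: 30 days (April has 30).
May 23, 2047 → Jun 23, 2047: 31 days (May has 31).
Jun 23, 2047 → Jul 23, 2047: 30 days (June has 30).
Jul 23, 2047 → Aug 23, 2047: 31 days (July has 31).
Aug 23, 2047 → Sep 23, 2047: 31 days (August has 31).
Sep 23, 2047 → Oct 23, 2047: 30 days (September has 30).
Oct 23, 2047 → Nov 23, 2047: 31 days (October has 31).
Nov 23, 2047 → Dec 2, 2047: 9 days.
Total: 1318 days.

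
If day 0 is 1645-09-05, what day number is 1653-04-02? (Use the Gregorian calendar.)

Sep 5, 1645 → Sep 5, 1646: 365 days.
Sep 5, 1646 → Sep 5, 1647: 365 days.
Sep 5, 1647 → Sep 5, 1648: 366 days (Feb 29, 1648 is in that span).
Sep 5, 1648 → Sep 5, 1649: 365 days.
Sep 5, 1649 → Sep 5, 1650: 365 days.
Sep 5, 1650 → Sep 5, 1651: 365 days.
Sep 5, 1651 → Sep 5, 1652: 366 days (Feb 29, 1652 is in that span).
Sep 5, 1652 → Oct 5, 1652: 30 days (September has 30).
Oct 5, 1652 → Nov 5, 1652: 31 days (October has 31).
Nov 5, 1652 → Dec 5, 1652: 30 days (November has 30).
Dec 5, 1652 → Jan 5, 1653: 31 days (December has 31).
Jan 5, 1653 → Feb 5, 1653: 31 days (January has 31).
Feb 5, 1653 → Mar 5, 1653: 28 days (February has 28).
Mar 5, 1653 → Apr 2, 1653: 28 days.
Total: 2766 days.

2766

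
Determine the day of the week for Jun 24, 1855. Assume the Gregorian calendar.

Doomsday rule: the anchor day for the 1800s is Friday. For year 55: 55÷12 = 4 r 7, and 7÷4 = 1, so 4+7+1 = 12.
Friday + 12 ≡ Wednesday — that's 1855's doomsday.
In June the doomsday date is Jun 6.
Jun 24 is 18 days after Jun 6; 18 mod 7 = 4, so Wednesday + 4 = Sunday.

Sunday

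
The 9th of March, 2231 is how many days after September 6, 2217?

Sep 6, 2217 → Sep 6, 2218: 365 days.
Sep 6, 2218 → Sep 6, 2219: 365 days.
Sep 6, 2219 → Sep 6, 2220: 366 days (Feb 29, 2220 is in that span).
Sep 6, 2220 → Sep 6, 2221: 365 days.
Sep 6, 2221 → Sep 6, 2222: 365 days.
Sep 6, 2222 → Sep 6, 2223: 365 days.
Sep 6, 2223 → Sep 6, 2224: 366 days (Feb 29, 2224 is in that span).
Sep 6, 2224 → Sep 6, 2225: 365 days.
Sep 6, 2225 → Sep 6, 2226: 365 days.
Sep 6, 2226 → Sep 6, 2227: 365 days.
Sep 6, 2227 → Sep 6, 2228: 366 days (Feb 29, 2228 is in that span).
Sep 6, 2228 → Sep 6, 2229: 365 days.
Sep 6, 2229 → Sep 6, 2230: 365 days.
Sep 6, 2230 → Oct 6, 2230: 30 days (September has 30).
Oct 6, 2230 → Nov 6, 2230: 31 days (October has 31).
Nov 6, 2230 → Dec 6, 2230: 30 days (November has 30).
Dec 6, 2230 → Jan 6, 2231: 31 days (December has 31).
Jan 6, 2231 → Feb 6, 2231: 31 days (January has 31).
Feb 6, 2231 → Mar 6, 2231: 28 days (February has 28).
Mar 6, 2231 → Mar 9, 2231: 3 days.
Total: 4932 days.

4932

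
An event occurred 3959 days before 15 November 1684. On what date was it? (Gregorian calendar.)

January 13, 1674

−366 (one year; includes Feb 29, 1684) → Nov 15, 1683 (3593 left).
−365 (one year) → Nov 15, 1682 (3228 left).
−365 (one year) → Nov 15, 1681 (2863 left).
−365 (one year) → Nov 15, 1680 (2498 left).
−366 (one year; includes Feb 29, 1680) → Nov 15, 1679 (2132 left).
−365 (one year) → Nov 15, 1678 (1767 left).
−365 (one year) → Nov 15, 1677 (1402 left).
−365 (one year) → Nov 15, 1676 (1037 left).
−366 (one year; includes Feb 29, 1676) → Nov 15, 1675 (671 left).
−365 (one year) → Nov 15, 1674 (306 left).
−15 → Oct 31, 1674 (end of Oct, 31 days; 291 left).
−31 → Sep 30, 1674 (end of Sep, 30 days; 260 left).
−30 → Aug 31, 1674 (end of Aug, 31 days; 230 left).
−31 → Jul 31, 1674 (end of Jul, 31 days; 199 left).
−31 → Jun 30, 1674 (end of Jun, 30 days; 168 left).
−30 → May 31, 1674 (end of May, 31 days; 138 left).
−31 → Apr 30, 1674 (end of Apr, 30 days; 107 left).
−30 → Mar 31, 1674 (end of Mar, 31 days; 77 left).
−31 → Feb 28, 1674 (end of Feb, 28 days; 46 left).
−28 → Jan 31, 1674 (end of Jan, 31 days; 18 left).
−18 → Jan 13, 1674.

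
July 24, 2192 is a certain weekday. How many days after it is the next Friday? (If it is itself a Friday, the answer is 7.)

3

Jul 24, 2192 is a Tuesday.
From Tuesday to the next Friday is 3 days.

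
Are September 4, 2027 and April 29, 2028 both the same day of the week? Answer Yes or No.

From Sep 4, 2027 to Apr 29, 2028 is 238 days.
238 mod 7 = 0, so they are the same weekday.
(Sep 4, 2027 is a Saturday; Apr 29, 2028 is a Saturday.)

Yes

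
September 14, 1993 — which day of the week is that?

Tuesday

Doomsday rule: the anchor day for the 1900s is Wednesday. For year 93: 93÷12 = 7 r 9, and 9÷4 = 2, so 7+9+2 = 18.
Wednesday + 18 ≡ Sunday — that's 1993's doomsday.
In September the doomsday date is Sep 5.
Sep 14 is 9 days after Sep 5; 9 mod 7 = 2, so Sunday + 2 = Tuesday.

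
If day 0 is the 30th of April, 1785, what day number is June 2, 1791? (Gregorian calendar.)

Apr 30, 1785 → Apr 30, 1786: 365 days.
Apr 30, 1786 → Apr 30, 1787: 365 days.
Apr 30, 1787 → Apr 30, 1788: 366 days (Feb 29, 1788 is in that span).
Apr 30, 1788 → Apr 30, 1789: 365 days.
Apr 30, 1789 → Apr 30, 1790: 365 days.
Apr 30, 1790 → May 30, 1790: 30 days (April has 30).
May 30, 1790 → Jun 30, 1790: 31 days (May has 31).
Jun 30, 1790 → Jul 30, 1790: 30 days (June has 30).
Jul 30, 1790 → Aug 30, 1790: 31 days (July has 31).
Aug 30, 1790 → Sep 30, 1790: 31 days (August has 31).
Sep 30, 1790 → Oct 30, 1790: 30 days (September has 30).
Oct 30, 1790 → Nov 30, 1790: 31 days (October has 31).
Nov 30, 1790 → Dec 30, 1790: 30 days (November has 30).
Dec 30, 1790 → Jan 30, 1791: 31 days (December has 31).
Jan 30, 1791 → Feb 28, 1791: 29 days (January has 31).
Feb 28, 1791 → Mar 28, 1791: 28 days (February has 28).
Mar 28, 1791 → Apr 28, 1791: 31 days (March has 31).
Apr 28, 1791 → May 28, 1791: 30 days (April has 30).
May 28, 1791 → Jun 2, 1791: 5 days.
Total: 2224 days.

2224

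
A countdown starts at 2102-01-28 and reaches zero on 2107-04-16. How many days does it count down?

Jan 28, 2102 → Jan 28, 2103: 365 days.
Jan 28, 2103 → Jan 28, 2104: 365 days.
Jan 28, 2104 → Jan 28, 2105: 366 days (Feb 29, 2104 is in that span).
Jan 28, 2105 → Jan 28, 2106: 365 days.
Jan 28, 2106 → Jan 28, 2107: 365 days.
Jan 28, 2107 → Feb 28, 2107: 31 days (January has 31).
Feb 28, 2107 → Mar 28, 2107: 28 days (February has 28).
Mar 28, 2107 → Apr 16, 2107: 19 days.
Total: 1904 days.

1904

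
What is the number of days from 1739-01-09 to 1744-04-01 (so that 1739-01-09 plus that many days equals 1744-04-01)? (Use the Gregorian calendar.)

Jan 9, 1739 → Jan 9, 1740: 365 days.
Jan 9, 1740 → Jan 9, 1741: 366 days (Feb 29, 1740 is in that span).
Jan 9, 1741 → Jan 9, 1742: 365 days.
Jan 9, 1742 → Jan 9, 1743: 365 days.
Jan 9, 1743 → Jan 9, 1744: 365 days.
Jan 9, 1744 → Feb 9, 1744: 31 days (January has 31).
Feb 9, 1744 → Mar 9, 1744: 29 days (February has 29).
Mar 9, 1744 → Apr 1, 1744: 23 days.
Total: 1909 days.

1909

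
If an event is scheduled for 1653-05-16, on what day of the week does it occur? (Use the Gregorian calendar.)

Doomsday rule: the anchor day for the 1600s is Tuesday. For year 53: 53÷12 = 4 r 5, and 5÷4 = 1, so 4+5+1 = 10.
Tuesday + 10 ≡ Friday — that's 1653's doomsday.
In May the doomsday date is May 9.
May 16 is 7 days after May 9; 7 mod 7 = 0, so Friday + 0 = Friday.

Friday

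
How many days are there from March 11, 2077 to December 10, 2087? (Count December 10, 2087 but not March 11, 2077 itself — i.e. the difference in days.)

Mar 11, 2077 → Mar 11, 2078: 365 days.
Mar 11, 2078 → Mar 11, 2079: 365 days.
Mar 11, 2079 → Mar 11, 2080: 366 days (Feb 29, 2080 is in that span).
Mar 11, 2080 → Mar 11, 2081: 365 days.
Mar 11, 2081 → Mar 11, 2082: 365 days.
Mar 11, 2082 → Mar 11, 2083: 365 days.
Mar 11, 2083 → Mar 11, 2084: 366 days (Feb 29, 2084 is in that span).
Mar 11, 2084 → Mar 11, 2085: 365 days.
Mar 11, 2085 → Mar 11, 2086: 365 days.
Mar 11, 2086 → Mar 11, 2087: 365 days.
Mar 11, 2087 → Apr 11, 2087: 31 days (March has 31).
Apr 11, 2087 → May 11, 2087: 30 days (April has 30).
May 11, 2087 → Jun 11, 2087: 31 days (May has 31).
Jun 11, 2087 → Jul 11, 2087: 30 days (June has 30).
Jul 11, 2087 → Aug 11, 2087: 31 days (July has 31).
Aug 11, 2087 → Sep 11, 2087: 31 days (August has 31).
Sep 11, 2087 → Oct 11, 2087: 30 days (September has 30).
Oct 11, 2087 → Nov 11, 2087: 31 days (October has 31).
Nov 11, 2087 → Dec 10, 2087: 29 days.
Total: 3926 days.

3926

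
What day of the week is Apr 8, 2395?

Saturday

Doomsday rule: the anchor day for the 2300s is Wednesday. For year 95: 95÷12 = 7 r 11, and 11÷4 = 2, so 7+11+2 = 20.
Wednesday + 20 ≡ Tuesday — that's 2395's doomsday.
In April the doomsday date is Apr 4.
Apr 8 is 4 days after Apr 4; 4 mod 7 = 4, so Tuesday + 4 = Saturday.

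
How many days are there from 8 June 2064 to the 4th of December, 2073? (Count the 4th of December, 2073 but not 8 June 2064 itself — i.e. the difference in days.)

Jun 8, 2064 → Jun 8, 2065: 365 days.
Jun 8, 2065 → Jun 8, 2066: 365 days.
Jun 8, 2066 → Jun 8, 2067: 365 days.
Jun 8, 2067 → Jun 8, 2068: 366 days (Feb 29, 2068 is in that span).
Jun 8, 2068 → Jun 8, 2069: 365 days.
Jun 8, 2069 → Jun 8, 2070: 365 days.
Jun 8, 2070 → Jun 8, 2071: 365 days.
Jun 8, 2071 → Jun 8, 2072: 366 days (Feb 29, 2072 is in that span).
Jun 8, 2072 → Jun 8, 2073: 365 days.
Jun 8, 2073 → Jul 8, 2073: 30 days (June has 30).
Jul 8, 2073 → Aug 8, 2073: 31 days (July has 31).
Aug 8, 2073 → Sep 8, 2073: 31 days (August has 31).
Sep 8, 2073 → Oct 8, 2073: 30 days (September has 30).
Oct 8, 2073 → Nov 8, 2073: 31 days (October has 31).
Nov 8, 2073 → Dec 4, 2073: 26 days.
Total: 3466 days.

3466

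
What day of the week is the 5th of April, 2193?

Friday

Doomsday rule: the anchor day for the 2100s is Sunday. For year 93: 93÷12 = 7 r 9, and 9÷4 = 2, so 7+9+2 = 18.
Sunday + 18 ≡ Thursday — that's 2193's doomsday.
In April the doomsday date is Apr 4.
Apr 5 is 1 day after Apr 4; 1 mod 7 = 1, so Thursday + 1 = Friday.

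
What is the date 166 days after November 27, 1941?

Nov has 30 days: +4 → Dec 1, 1941 (162 left).
Dec has 31 days: +31 → Jan 1, 1942 (131 left).
Jan has 31 days: +31 → Feb 1, 1942 (100 left).
Feb has 28 days: +28 → Mar 1, 1942 (72 left).
Mar has 31 days: +31 → Apr 1, 1942 (41 left).
Apr has 30 days: +30 → May 1, 1942 (11 left).
+11 → May 12, 1942.

May 12, 1942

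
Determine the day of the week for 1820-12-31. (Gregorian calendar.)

Doomsday rule: the anchor day for the 1800s is Friday. For year 20: 20÷12 = 1 r 8, and 8÷4 = 2, so 1+8+2 = 11.
Friday + 11 ≡ Tuesday — that's 1820's doomsday.
In December the doomsday date is Dec 12.
Dec 31 is 19 days after Dec 12; 19 mod 7 = 5, so Tuesday + 5 = Sunday.

Sunday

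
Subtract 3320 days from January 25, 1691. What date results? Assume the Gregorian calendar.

December 23, 1681

−365 (one year) → Jan 25, 1690 (2955 left).
−365 (one year) → Jan 25, 1689 (2590 left).
−366 (one year; includes Feb 29, 1688) → Jan 25, 1688 (2224 left).
−365 (one year) → Jan 25, 1687 (1859 left).
−365 (one year) → Jan 25, 1686 (1494 left).
−365 (one year) → Jan 25, 1685 (1129 left).
−366 (one year; includes Feb 29, 1684) → Jan 25, 1684 (763 left).
−365 (one year) → Jan 25, 1683 (398 left).
−25 → Dec 31, 1682 (end of Dec, 31 days; 373 left).
−31 → Nov 30, 1682 (end of Nov, 30 days; 342 left).
−30 → Oct 31, 1682 (end of Oct, 31 days; 312 left).
−31 → Sep 30, 1682 (end of Sep, 30 days; 281 left).
−30 → Aug 31, 1682 (end of Aug, 31 days; 251 left).
−31 → Jul 31, 1682 (end of Jul, 31 days; 220 left).
−31 → Jun 30, 1682 (end of Jun, 30 days; 189 left).
−30 → May 31, 1682 (end of May, 31 days; 159 left).
−31 → Apr 30, 1682 (end of Apr, 30 days; 128 left).
−30 → Mar 31, 1682 (end of Mar, 31 days; 98 left).
−31 → Feb 28, 1682 (end of Feb, 28 days; 67 left).
−28 → Jan 31, 1682 (end of Jan, 31 days; 39 left).
−31 → Dec 31, 1681 (end of Dec, 31 days; 8 left).
−8 → Dec 23, 1681.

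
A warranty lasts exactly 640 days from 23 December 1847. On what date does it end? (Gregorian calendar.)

September 23, 1849

+366 (one year; includes Feb 29, 1848) → Dec 23, 1848 (274 left).
Dec has 31 days: +9 → Jan 1, 1849 (265 left).
Jan has 31 days: +31 → Feb 1, 1849 (234 left).
Feb has 28 days: +28 → Mar 1, 1849 (206 left).
Mar has 31 days: +31 → Apr 1, 1849 (175 left).
Apr has 30 days: +30 → May 1, 1849 (145 left).
May has 31 days: +31 → Jun 1, 1849 (114 left).
Jun has 30 days: +30 → Jul 1, 1849 (84 left).
Jul has 31 days: +31 → Aug 1, 1849 (53 left).
Aug has 31 days: +31 → Sep 1, 1849 (22 left).
+22 → Sep 23, 1849.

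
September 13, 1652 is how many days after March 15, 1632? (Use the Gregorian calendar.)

Mar 15, 1632 → Mar 15, 1633: 365 days.
Mar 15, 1633 → Mar 15, 1634: 365 days.
Mar 15, 1634 → Mar 15, 1635: 365 days.
Mar 15, 1635 → Mar 15, 1636: 366 days (Feb 29, 1636 is in that span).
Mar 15, 1636 → Mar 15, 1637: 365 days.
Mar 15, 1637 → Mar 15, 1638: 365 days.
Mar 15, 1638 → Mar 15, 1639: 365 days.
Mar 15, 1639 → Mar 15, 1640: 366 days (Feb 29, 1640 is in that span).
Mar 15, 1640 → Mar 15, 1641: 365 days.
Mar 15, 1641 → Mar 15, 1642: 365 days.
Mar 15, 1642 → Mar 15, 1643: 365 days.
Mar 15, 1643 → Mar 15, 1644: 366 days (Feb 29, 1644 is in that span).
Mar 15, 1644 → Mar 15, 1645: 365 days.
Mar 15, 1645 → Mar 15, 1646: 365 days.
Mar 15, 1646 → Mar 15, 1647: 365 days.
Mar 15, 1647 → Mar 15, 1648: 366 days (Feb 29, 1648 is in that span).
Mar 15, 1648 → Mar 15, 1649: 365 days.
Mar 15, 1649 → Mar 15, 1650: 365 days.
Mar 15, 1650 → Mar 15, 1651: 365 days.
Mar 15, 1651 → Mar 15, 1652: 366 days (Feb 29, 1652 is in that span).
Mar 15, 1652 → Apr 15, 1652: 31 days (March has 31).
Apr 15, 1652 → May 15, 1652: 30 days (April has 30).
May 15, 1652 → Jun 15, 1652: 31 days (May has 31).
Jun 15, 1652 → Jul 15, 1652: 30 days (June has 30).
Jul 15, 1652 → Aug 15, 1652: 31 days (July has 31).
Aug 15, 1652 → Sep 13, 1652: 29 days.
Total: 7487 days.

7487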